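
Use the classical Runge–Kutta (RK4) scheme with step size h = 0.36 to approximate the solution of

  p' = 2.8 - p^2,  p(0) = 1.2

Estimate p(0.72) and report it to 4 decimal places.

1.6205

RK4: k1 = f(t_n, p_n); k2 = f(t_n + h/2, p_n + (h/2)·k1); k3 = f(t_n + h/2, p_n + (h/2)·k2); k4 = f(t_n + h, p_n + h·k3); p_{n+1} = p_n + (h/6)·(k1 + 2k2 + 2k3 + k4).
t=0.000000, p=1.200000:
  k1 = f(0.000000, 1.200000) = 1.360000
  k2 = f(0.180000, 1.444800) = 0.712553
  k3 = f(0.180000, 1.328260) = 1.035727
  k4 = f(0.360000, 1.572862) = 0.326106
  p ← 1.200000 + (0.36/6)·(k1 + 2k2 + 2k3 + k4) = 1.510960
t=0.360000, p=1.510960:
  k1 = f(0.360000, 1.510960) = 0.517000
  k2 = f(0.540000, 1.604020) = 0.227120
  k3 = f(0.540000, 1.551842) = 0.391788
  k4 = f(0.720000, 1.652004) = 0.070884
  p ← 1.510960 + (0.36/6)·(k1 + 2k2 + 2k3 + k4) = 1.620502
p(0.72) ≈ 1.6205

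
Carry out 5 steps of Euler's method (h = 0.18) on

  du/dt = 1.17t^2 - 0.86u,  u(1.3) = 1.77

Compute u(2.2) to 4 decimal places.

Euler: u_{n+1} = u_n + h·f(t_n, u_n).
t=1.300000, u=1.770000: f=0.455100 → u ← 1.770000 + 0.18·0.455100 = 1.851918
t=1.480000, u=1.851918: f=0.970119 → u ← 1.851918 + 0.18·0.970119 = 2.026539
t=1.660000, u=2.026539: f=1.481228 → u ← 2.026539 + 0.18·1.481228 = 2.293160
t=1.840000, u=2.293160: f=1.989034 → u ← 2.293160 + 0.18·1.989034 = 2.651187
t=2.020000, u=2.651187: f=2.494048 → u ← 2.651187 + 0.18·2.494048 = 3.100115
u(2.2) ≈ 3.1001

3.1001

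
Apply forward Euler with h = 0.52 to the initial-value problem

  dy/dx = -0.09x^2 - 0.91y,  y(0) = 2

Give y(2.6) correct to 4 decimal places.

-0.1972

Euler: y_{n+1} = y_n + h·f(x_n, y_n).
x=0.000000, y=2.000000: f=-1.820000 → y ← 2.000000 + 0.52·(-1.820000) = 1.053600
x=0.520000, y=1.053600: f=-0.983112 → y ← 1.053600 + 0.52·(-0.983112) = 0.542382
x=1.040000, y=0.542382: f=-0.590911 → y ← 0.542382 + 0.52·(-0.590911) = 0.235108
x=1.560000, y=0.235108: f=-0.432972 → y ← 0.235108 + 0.52·(-0.432972) = 0.009962
x=2.080000, y=0.009962: f=-0.398442 → y ← 0.009962 + 0.52·(-0.398442) = -0.197227
y(2.6) ≈ -0.1972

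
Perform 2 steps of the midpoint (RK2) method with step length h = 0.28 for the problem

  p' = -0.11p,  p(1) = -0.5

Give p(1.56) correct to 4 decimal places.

-0.4701

Midpoint: k1 = f(s_n, p_n); k2 = f(s_n + h/2, p_n + (h/2)·k1); p_{n+1} = p_n + h·k2.
s=1.000000, p=-0.500000:
  k1 = f(1.000000, -0.500000) = 0.055000
  k2 = f(1.140000, -0.492300) = 0.054153
  p ← -0.500000 + 0.28·0.054153 = -0.484837
s=1.280000, p=-0.484837:
  k1 = f(1.280000, -0.484837) = 0.053332
  k2 = f(1.420000, -0.477371) = 0.052511
  p ← -0.484837 + 0.28·0.052511 = -0.470134
p(1.56) ≈ -0.4701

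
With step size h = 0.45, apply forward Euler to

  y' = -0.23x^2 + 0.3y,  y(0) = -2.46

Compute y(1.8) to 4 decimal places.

Euler: y_{n+1} = y_n + h·f(x_n, y_n).
x=0.000000, y=-2.460000: f=-0.738000 → y ← -2.460000 + 0.45·(-0.738000) = -2.792100
x=0.450000, y=-2.792100: f=-0.884205 → y ← -2.792100 + 0.45·(-0.884205) = -3.189992
x=0.900000, y=-3.189992: f=-1.143298 → y ← -3.189992 + 0.45·(-1.143298) = -3.704476
x=1.350000, y=-3.704476: f=-1.530518 → y ← -3.704476 + 0.45·(-1.530518) = -4.393209
y(1.8) ≈ -4.3932

-4.3932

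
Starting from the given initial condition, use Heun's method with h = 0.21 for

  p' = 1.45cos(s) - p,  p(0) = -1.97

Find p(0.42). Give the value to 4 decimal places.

-0.8238

Heun: k1 = f(s_n, p_n); k2 = f(s_n + h, p_n + h·k1); p_{n+1} = p_n + (h/2)·(k1 + k2).
s=0.000000, p=-1.970000:
  k1 = f(0.000000, -1.970000) = 3.420000
  k2 = f(0.210000, -1.251800) = 2.669945
  p ← -1.970000 + (0.21/2)·(3.420000 + 2.669945) = -1.330556
s=0.210000, p=-1.330556:
  k1 = f(0.210000, -1.330556) = 2.748701
  k2 = f(0.420000, -0.753329) = 2.077308
  p ← -1.330556 + (0.21/2)·(2.748701 + 2.077308) = -0.823825
p(0.42) ≈ -0.8238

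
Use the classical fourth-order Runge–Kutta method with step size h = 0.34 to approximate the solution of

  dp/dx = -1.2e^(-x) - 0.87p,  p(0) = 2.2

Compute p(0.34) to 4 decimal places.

1.3398

RK4: k1 = f(x_n, p_n); k2 = f(x_n + h/2, p_n + (h/2)·k1); k3 = f(x_n + h/2, p_n + (h/2)·k2); k4 = f(x_n + h, p_n + h·k3); p_{n+1} = p_n + (h/6)·(k1 + 2k2 + 2k3 + k4).
x=0.000000, p=2.200000:
  k1 = f(0.000000, 2.200000) = -3.114000
  k2 = f(0.170000, 1.670620) = -2.465837
  k3 = f(0.170000, 1.780808) = -2.561700
  k4 = f(0.340000, 1.329022) = -2.010373
  p ← 2.200000 + (0.34/6)·(k1 + 2k2 + 2k3 + k4) = 1.339831
p(0.34) ≈ 1.3398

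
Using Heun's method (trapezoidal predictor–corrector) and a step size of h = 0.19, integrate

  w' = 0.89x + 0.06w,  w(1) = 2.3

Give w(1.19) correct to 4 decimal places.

Heun: k1 = f(x_n, w_n); k2 = f(x_n + h, w_n + h·k1); w_{n+1} = w_n + (h/2)·(k1 + k2).
x=1.000000, w=2.300000:
  k1 = f(1.000000, 2.300000) = 1.028000
  k2 = f(1.190000, 2.495320) = 1.208819
  w ← 2.300000 + (0.19/2)·(1.028000 + 1.208819) = 2.512498
w(1.19) ≈ 2.5125

2.5125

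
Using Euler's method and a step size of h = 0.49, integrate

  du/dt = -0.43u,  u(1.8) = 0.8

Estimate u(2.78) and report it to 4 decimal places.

0.4984

Euler: u_{n+1} = u_n + h·f(t_n, u_n).
t=1.800000, u=0.800000: f=-0.344000 → u ← 0.800000 + 0.49·(-0.344000) = 0.631440
t=2.290000, u=0.631440: f=-0.271519 → u ← 0.631440 + 0.49·(-0.271519) = 0.498396
u(2.78) ≈ 0.4984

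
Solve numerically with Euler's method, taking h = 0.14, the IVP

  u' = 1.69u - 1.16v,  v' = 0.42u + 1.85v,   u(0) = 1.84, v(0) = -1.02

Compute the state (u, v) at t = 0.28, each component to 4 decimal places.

Euler on (u,v): u_{n+1} = u_n + h·u', v_{n+1} = v_n + h·v'.
0.000000: (1.840000, -1.020000); f=(4.292800, -1.114200) → (2.440992, -1.175988)
0.140000: (2.440992, -1.175988); f=(5.489423, -1.150361) → (3.209511, -1.337039)
(u(0.28), v(0.28)) ≈ (3.2095, -1.3370)

3.2095, -1.3370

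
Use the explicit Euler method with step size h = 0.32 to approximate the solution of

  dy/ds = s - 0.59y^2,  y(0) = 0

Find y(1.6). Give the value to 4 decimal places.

0.9376

Euler: y_{n+1} = y_n + h·f(s_n, y_n).
s=0.000000, y=0.000000: f=0.000000 → y ← 0.000000 + 0.32·0.000000 = 0.000000
s=0.320000, y=0.000000: f=0.320000 → y ← 0.000000 + 0.32·0.320000 = 0.102400
s=0.640000, y=0.102400: f=0.633813 → y ← 0.102400 + 0.32·0.633813 = 0.305220
s=0.960000, y=0.305220: f=0.905036 → y ← 0.305220 + 0.32·0.905036 = 0.594832
s=1.280000, y=0.594832: f=1.071243 → y ← 0.594832 + 0.32·1.071243 = 0.937630
y(1.6) ≈ 0.9376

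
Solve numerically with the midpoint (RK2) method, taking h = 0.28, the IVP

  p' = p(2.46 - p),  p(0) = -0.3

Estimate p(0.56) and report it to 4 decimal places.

Midpoint: k1 = f(x_n, p_n); k2 = f(x_n + h/2, p_n + (h/2)·k1); p_{n+1} = p_n + h·k2.
x=0.000000, p=-0.300000:
  k1 = f(0.000000, -0.300000) = -0.828000
  k2 = f(0.140000, -0.415920) = -1.196153
  p ← -0.300000 + 0.28·(-1.196153) = -0.634923
x=0.280000, p=-0.634923:
  k1 = f(0.280000, -0.634923) = -1.965037
  k2 = f(0.420000, -0.910028) = -3.066819
  p ← -0.634923 + 0.28·(-3.066819) = -1.493632
p(0.56) ≈ -1.4936

-1.4936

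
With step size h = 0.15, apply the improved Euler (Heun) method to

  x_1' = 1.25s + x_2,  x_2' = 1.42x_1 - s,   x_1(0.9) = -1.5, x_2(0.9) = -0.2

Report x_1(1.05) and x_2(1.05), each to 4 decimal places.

Heun on (x_1,x_2): k1 = f(s_n, state_n); k2 = f(s_n + h, state_n + h·k1); state_{n+1} = state_n + (h/2)·(k1 + k2).
0.900000: (-1.500000, -0.200000)
  k1 = (0.925000, -3.030000)
  predictor → (-1.361250, -0.654500)
  k2 = (0.658000, -2.982975)
  → (-1.381275, -0.650973)
(x_1(1.05), x_2(1.05)) ≈ (-1.3813, -0.6510)

-1.3813, -0.6510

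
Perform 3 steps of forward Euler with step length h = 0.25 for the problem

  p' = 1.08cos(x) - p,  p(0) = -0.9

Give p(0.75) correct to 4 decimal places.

0.2053

Euler: p_{n+1} = p_n + h·f(x_n, p_n).
x=0.000000, p=-0.900000: f=1.980000 → p ← -0.900000 + 0.25·1.980000 = -0.405000
x=0.250000, p=-0.405000: f=1.451425 → p ← -0.405000 + 0.25·1.451425 = -0.042144
x=0.500000, p=-0.042144: f=0.989933 → p ← -0.042144 + 0.25·0.989933 = 0.205340
p(0.75) ≈ 0.2053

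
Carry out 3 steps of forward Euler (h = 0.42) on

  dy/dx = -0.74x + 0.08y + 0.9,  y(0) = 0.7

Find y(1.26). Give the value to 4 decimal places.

1.5495

Euler: y_{n+1} = y_n + h·f(x_n, y_n).
x=0.000000, y=0.700000: f=0.956000 → y ← 0.700000 + 0.42·0.956000 = 1.101520
x=0.420000, y=1.101520: f=0.677322 → y ← 1.101520 + 0.42·0.677322 = 1.385995
x=0.840000, y=1.385995: f=0.389280 → y ← 1.385995 + 0.42·0.389280 = 1.549493
y(1.26) ≈ 1.5495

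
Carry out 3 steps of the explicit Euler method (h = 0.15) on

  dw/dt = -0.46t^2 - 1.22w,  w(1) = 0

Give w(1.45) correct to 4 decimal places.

Euler: w_{n+1} = w_n + h·f(t_n, w_n).
t=1.000000, w=0.000000: f=-0.460000 → w ← 0.000000 + 0.15·(-0.460000) = -0.069000
t=1.150000, w=-0.069000: f=-0.524170 → w ← -0.069000 + 0.15·(-0.524170) = -0.147625
t=1.300000, w=-0.147625: f=-0.597297 → w ← -0.147625 + 0.15·(-0.597297) = -0.237220
w(1.45) ≈ -0.2372

-0.2372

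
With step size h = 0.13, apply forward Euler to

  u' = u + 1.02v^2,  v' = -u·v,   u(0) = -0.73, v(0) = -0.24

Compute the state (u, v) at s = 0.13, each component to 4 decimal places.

-0.8173, -0.2628

Euler on (u,v): u_{n+1} = u_n + h·u', v_{n+1} = v_n + h·v'.
0.000000: (-0.730000, -0.240000); f=(-0.671248, -0.175200) → (-0.817262, -0.262776)
(u(0.13), v(0.13)) ≈ (-0.8173, -0.2628)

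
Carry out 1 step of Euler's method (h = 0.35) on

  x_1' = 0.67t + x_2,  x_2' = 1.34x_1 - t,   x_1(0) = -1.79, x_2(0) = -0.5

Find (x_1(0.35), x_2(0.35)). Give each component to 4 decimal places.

-1.9650, -1.3395

Euler on (x_1,x_2): x_1_{n+1} = x_1_n + h·x_1', x_2_{n+1} = x_2_n + h·x_2'.
0.000000: (-1.790000, -0.500000); f=(-0.500000, -2.398600) → (-1.965000, -1.339510)
(x_1(0.35), x_2(0.35)) ≈ (-1.9650, -1.3395)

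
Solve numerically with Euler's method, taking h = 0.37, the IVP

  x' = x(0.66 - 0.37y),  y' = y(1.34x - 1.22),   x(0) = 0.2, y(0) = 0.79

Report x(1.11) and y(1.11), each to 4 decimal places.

Euler on (x,y): x_{n+1} = x_n + h·x', y_{n+1} = y_n + h·y'.
0.000000: (0.200000, 0.790000); f=(0.073540, -0.752080) → (0.227210, 0.511730)
0.370000: (0.227210, 0.511730); f=(0.106939, -0.468509) → (0.266777, 0.338382)
0.740000: (0.266777, 0.338382); f=(0.142672, -0.291861) → (0.319566, 0.230394)
(x(1.11), y(1.11)) ≈ (0.3196, 0.2304)

0.3196, 0.2304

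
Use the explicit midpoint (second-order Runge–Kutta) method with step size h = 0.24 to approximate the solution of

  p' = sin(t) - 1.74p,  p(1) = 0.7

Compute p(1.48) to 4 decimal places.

0.6176

Midpoint: k1 = f(t_n, p_n); k2 = f(t_n + h/2, p_n + (h/2)·k1); p_{n+1} = p_n + h·k2.
t=1.000000, p=0.700000:
  k1 = f(1.000000, 0.700000) = -0.376529
  k2 = f(1.120000, 0.654817) = -0.239280
  p ← 0.700000 + 0.24·(-0.239280) = 0.642573
t=1.240000, p=0.642573:
  k1 = f(1.240000, 0.642573) = -0.172293
  k2 = f(1.360000, 0.621898) = -0.104237
  p ← 0.642573 + 0.24·(-0.104237) = 0.617556
p(1.48) ≈ 0.6176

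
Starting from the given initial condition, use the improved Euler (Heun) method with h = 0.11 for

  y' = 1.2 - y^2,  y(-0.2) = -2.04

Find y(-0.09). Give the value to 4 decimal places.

Heun: k1 = f(x_n, y_n); k2 = f(x_n + h, y_n + h·k1); y_{n+1} = y_n + (h/2)·(k1 + k2).
x=-0.200000, y=-2.040000:
  k1 = f(-0.200000, -2.040000) = -2.961600
  k2 = f(-0.090000, -2.365776) = -4.396896
  y ← -2.040000 + (0.11/2)·(-2.961600 + (-4.396896)) = -2.444717
y(-0.09) ≈ -2.4447

-2.4447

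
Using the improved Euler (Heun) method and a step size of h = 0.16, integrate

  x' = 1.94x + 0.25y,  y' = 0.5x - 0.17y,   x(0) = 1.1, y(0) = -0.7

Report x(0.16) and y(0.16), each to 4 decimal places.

1.4642, -0.5819

Heun on (x,y): k1 = f(t_n, state_n); k2 = f(t_n + h, state_n + h·k1); state_{n+1} = state_n + (h/2)·(k1 + k2).
0.000000: (1.100000, -0.700000)
  k1 = (1.959000, 0.669000)
  predictor → (1.413440, -0.592960)
  k2 = (2.593834, 0.807523)
  → (1.464227, -0.581878)
(x(0.16), y(0.16)) ≈ (1.4642, -0.5819)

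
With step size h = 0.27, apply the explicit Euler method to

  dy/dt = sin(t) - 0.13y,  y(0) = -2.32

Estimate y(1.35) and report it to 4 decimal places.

-1.3197

Euler: y_{n+1} = y_n + h·f(t_n, y_n).
t=0.000000, y=-2.320000: f=0.301600 → y ← -2.320000 + 0.27·0.301600 = -2.238568
t=0.270000, y=-2.238568: f=0.557745 → y ← -2.238568 + 0.27·0.557745 = -2.087977
t=0.540000, y=-2.087977: f=0.785573 → y ← -2.087977 + 0.27·0.785573 = -1.875872
t=0.810000, y=-1.875872: f=0.968151 → y ← -1.875872 + 0.27·0.968151 = -1.614471
t=1.080000, y=-1.614471: f=1.091839 → y ← -1.614471 + 0.27·1.091839 = -1.319675
y(1.35) ≈ -1.3197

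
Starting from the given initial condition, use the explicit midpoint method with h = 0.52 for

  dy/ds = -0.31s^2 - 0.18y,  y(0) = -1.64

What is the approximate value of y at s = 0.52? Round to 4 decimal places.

-1.5046

Midpoint: k1 = f(s_n, y_n); k2 = f(s_n + h/2, y_n + (h/2)·k1); y_{n+1} = y_n + h·k2.
s=0.000000, y=-1.640000:
  k1 = f(0.000000, -1.640000) = 0.295200
  k2 = f(0.260000, -1.563248) = 0.260429
  y ← -1.640000 + 0.52·0.260429 = -1.504577
y(0.52) ≈ -1.5046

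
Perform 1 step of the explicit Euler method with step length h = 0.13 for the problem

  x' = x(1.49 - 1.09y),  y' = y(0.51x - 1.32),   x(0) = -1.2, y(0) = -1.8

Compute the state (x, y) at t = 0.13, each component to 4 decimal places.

Euler on (x,y): x_{n+1} = x_n + h·x', y_{n+1} = y_n + h·y'.
0.000000: (-1.200000, -1.800000); f=(-4.142400, 3.477600) → (-1.738512, -1.347912)
(x(0.13), y(0.13)) ≈ (-1.7385, -1.3479)

-1.7385, -1.3479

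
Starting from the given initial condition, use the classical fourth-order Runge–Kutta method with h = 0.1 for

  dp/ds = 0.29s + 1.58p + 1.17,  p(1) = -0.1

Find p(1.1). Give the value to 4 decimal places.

RK4: k1 = f(s_n, p_n); k2 = f(s_n + h/2, p_n + (h/2)·k1); k3 = f(s_n + h/2, p_n + (h/2)·k2); k4 = f(s_n + h, p_n + h·k3); p_{n+1} = p_n + (h/6)·(k1 + 2k2 + 2k3 + k4).
s=1.000000, p=-0.100000:
  k1 = f(1.000000, -0.100000) = 1.302000
  k2 = f(1.050000, -0.034900) = 1.419358
  k3 = f(1.050000, -0.029032) = 1.428629
  k4 = f(1.100000, 0.042863) = 1.556723
  p ← -0.100000 + (0.1/6)·(k1 + 2k2 + 2k3 + k4) = 0.042578
p(1.1) ≈ 0.0426

0.0426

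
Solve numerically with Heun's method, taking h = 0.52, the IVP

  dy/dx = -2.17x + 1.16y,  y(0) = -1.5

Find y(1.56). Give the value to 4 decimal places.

Heun: k1 = f(x_n, y_n); k2 = f(x_n + h, y_n + h·k1); y_{n+1} = y_n + (h/2)·(k1 + k2).
x=0.000000, y=-1.500000:
  k1 = f(0.000000, -1.500000) = -1.740000
  k2 = f(0.520000, -2.404800) = -3.917968
  y ← -1.500000 + (0.52/2)·(-1.740000 + (-3.917968)) = -2.971072
x=0.520000, y=-2.971072:
  k1 = f(0.520000, -2.971072) = -4.574843
  k2 = f(1.040000, -5.349990) = -8.462789
  y ← -2.971072 + (0.52/2)·(-4.574843 + (-8.462789)) = -6.360856
x=1.040000, y=-6.360856:
  k1 = f(1.040000, -6.360856) = -9.635393
  k2 = f(1.560000, -11.371260) = -16.575862
  y ← -6.360856 + (0.52/2)·(-9.635393 + (-16.575862)) = -13.175782
y(1.56) ≈ -13.1758

-13.1758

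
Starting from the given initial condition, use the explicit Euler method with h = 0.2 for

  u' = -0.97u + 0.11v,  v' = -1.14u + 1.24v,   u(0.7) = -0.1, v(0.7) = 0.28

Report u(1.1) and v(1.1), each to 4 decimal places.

Euler on (u,v): u_{n+1} = u_n + h·u', v_{n+1} = v_n + h·v'.
0.700000: (-0.100000, 0.280000); f=(0.127800, 0.461200) → (-0.074440, 0.372240)
0.900000: (-0.074440, 0.372240); f=(0.113153, 0.546439) → (-0.051809, 0.481528)
(u(1.1), v(1.1)) ≈ (-0.0518, 0.4815)

-0.0518, 0.4815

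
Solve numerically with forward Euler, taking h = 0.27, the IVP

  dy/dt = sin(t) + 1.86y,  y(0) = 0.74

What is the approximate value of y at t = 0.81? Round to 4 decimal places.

2.7555

Euler: y_{n+1} = y_n + h·f(t_n, y_n).
t=0.000000, y=0.740000: f=1.376400 → y ← 0.740000 + 0.27·1.376400 = 1.111628
t=0.270000, y=1.111628: f=2.334360 → y ← 1.111628 + 0.27·2.334360 = 1.741905
t=0.540000, y=1.741905: f=3.754079 → y ← 1.741905 + 0.27·3.754079 = 2.755507
y(0.81) ≈ 2.7555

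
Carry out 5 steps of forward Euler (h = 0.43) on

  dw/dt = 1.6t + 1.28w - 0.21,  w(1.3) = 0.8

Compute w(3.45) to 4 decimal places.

23.8770

Euler: w_{n+1} = w_n + h·f(t_n, w_n).
t=1.300000, w=0.800000: f=2.894000 → w ← 0.800000 + 0.43·2.894000 = 2.044420
t=1.730000, w=2.044420: f=5.174858 → w ← 2.044420 + 0.43·5.174858 = 4.269609
t=2.160000, w=4.269609: f=8.711099 → w ← 4.269609 + 0.43·8.711099 = 8.015381
t=2.590000, w=8.015381: f=14.193688 → w ← 8.015381 + 0.43·14.193688 = 14.118667
t=3.020000, w=14.118667: f=22.693894 → w ← 14.118667 + 0.43·22.693894 = 23.877042
w(3.45) ≈ 23.8770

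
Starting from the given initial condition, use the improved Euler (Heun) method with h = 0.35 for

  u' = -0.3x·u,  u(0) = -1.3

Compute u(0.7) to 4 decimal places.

Heun: k1 = f(x_n, u_n); k2 = f(x_n + h, u_n + h·k1); u_{n+1} = u_n + (h/2)·(k1 + k2).
x=0.000000, u=-1.300000:
  k1 = f(0.000000, -1.300000) = 0.000000
  k2 = f(0.350000, -1.300000) = 0.136500
  u ← -1.300000 + (0.35/2)·(0.000000 + 0.136500) = -1.276112
x=0.350000, u=-1.276112:
  k1 = f(0.350000, -1.276112) = 0.133992
  k2 = f(0.700000, -1.229215) = 0.258135
  u ← -1.276112 + (0.35/2)·(0.133992 + 0.258135) = -1.207490
u(0.7) ≈ -1.2075

-1.2075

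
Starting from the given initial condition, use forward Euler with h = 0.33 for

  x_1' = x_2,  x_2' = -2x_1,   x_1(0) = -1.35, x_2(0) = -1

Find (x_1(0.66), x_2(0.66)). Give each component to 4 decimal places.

Euler on (x_1,x_2): x_1_{n+1} = x_1_n + h·x_1', x_2_{n+1} = x_2_n + h·x_2'.
0.000000: (-1.350000, -1.000000); f=(-1.000000, 2.700000) → (-1.680000, -0.109000)
0.330000: (-1.680000, -0.109000); f=(-0.109000, 3.360000) → (-1.715970, 0.999800)
(x_1(0.66), x_2(0.66)) ≈ (-1.7160, 0.9998)

-1.7160, 0.9998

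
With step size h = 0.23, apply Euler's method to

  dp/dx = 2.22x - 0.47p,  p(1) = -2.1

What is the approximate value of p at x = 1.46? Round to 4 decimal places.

-0.5871

Euler: p_{n+1} = p_n + h·f(x_n, p_n).
x=1.000000, p=-2.100000: f=3.207000 → p ← -2.100000 + 0.23·3.207000 = -1.362390
x=1.230000, p=-1.362390: f=3.370923 → p ← -1.362390 + 0.23·3.370923 = -0.587078
p(1.46) ≈ -0.5871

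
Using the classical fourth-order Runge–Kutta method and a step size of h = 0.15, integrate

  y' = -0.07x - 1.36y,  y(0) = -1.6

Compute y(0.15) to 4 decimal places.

-1.3055

RK4: k1 = f(x_n, y_n); k2 = f(x_n + h/2, y_n + (h/2)·k1); k3 = f(x_n + h/2, y_n + (h/2)·k2); k4 = f(x_n + h, y_n + h·k3); y_{n+1} = y_n + (h/6)·(k1 + 2k2 + 2k3 + k4).
x=0.000000, y=-1.600000:
  k1 = f(0.000000, -1.600000) = 2.176000
  k2 = f(0.075000, -1.436800) = 1.948798
  k3 = f(0.075000, -1.453840) = 1.971973
  k4 = f(0.150000, -1.304204) = 1.763218
  y ← -1.600000 + (0.15/6)·(k1 + 2k2 + 2k3 + k4) = -1.305481
y(0.15) ≈ -1.3055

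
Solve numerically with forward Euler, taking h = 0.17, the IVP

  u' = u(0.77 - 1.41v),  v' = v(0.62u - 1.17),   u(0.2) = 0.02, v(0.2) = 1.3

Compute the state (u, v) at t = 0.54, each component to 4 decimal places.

0.0144, 0.8383

Euler on (u,v): u_{n+1} = u_n + h·u', v_{n+1} = v_n + h·v'.
0.200000: (0.020000, 1.300000); f=(-0.021260, -1.504880) → (0.016386, 1.044170)
0.370000: (0.016386, 1.044170); f=(-0.011507, -1.211071) → (0.014430, 0.838288)
(u(0.54), v(0.54)) ≈ (0.0144, 0.8383)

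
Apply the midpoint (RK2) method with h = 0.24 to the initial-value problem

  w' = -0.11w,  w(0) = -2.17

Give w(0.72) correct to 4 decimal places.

-2.0048

Midpoint: k1 = f(x_n, w_n); k2 = f(x_n + h/2, w_n + (h/2)·k1); w_{n+1} = w_n + h·k2.
x=0.000000, w=-2.170000:
  k1 = f(0.000000, -2.170000) = 0.238700
  k2 = f(0.120000, -2.141356) = 0.235549
  w ← -2.170000 + 0.24·0.235549 = -2.113468
x=0.240000, w=-2.113468:
  k1 = f(0.240000, -2.113468) = 0.232482
  k2 = f(0.360000, -2.085570) = 0.229413
  w ← -2.113468 + 0.24·0.229413 = -2.058409
x=0.480000, w=-2.058409:
  k1 = f(0.480000, -2.058409) = 0.226425
  k2 = f(0.600000, -2.031238) = 0.223436
  w ← -2.058409 + 0.24·0.223436 = -2.004784
w(0.72) ≈ -2.0048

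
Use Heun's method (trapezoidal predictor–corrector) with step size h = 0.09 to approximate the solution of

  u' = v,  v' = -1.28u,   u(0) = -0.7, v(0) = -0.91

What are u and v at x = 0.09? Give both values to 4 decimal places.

Heun on (u,v): k1 = f(x_n, state_n); k2 = f(x_n + h, state_n + h·k1); state_{n+1} = state_n + (h/2)·(k1 + k2).
0.000000: (-0.700000, -0.910000)
  k1 = (-0.910000, 0.896000)
  predictor → (-0.781900, -0.829360)
  k2 = (-0.829360, 1.000832)
  → (-0.778271, -0.824643)
(u(0.09), v(0.09)) ≈ (-0.7783, -0.8246)

-0.7783, -0.8246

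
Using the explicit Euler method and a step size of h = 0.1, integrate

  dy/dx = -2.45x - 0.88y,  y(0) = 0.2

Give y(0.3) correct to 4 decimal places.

0.0804

Euler: y_{n+1} = y_n + h·f(x_n, y_n).
x=0.000000, y=0.200000: f=-0.176000 → y ← 0.200000 + 0.1·(-0.176000) = 0.182400
x=0.100000, y=0.182400: f=-0.405512 → y ← 0.182400 + 0.1·(-0.405512) = 0.141849
x=0.200000, y=0.141849: f=-0.614827 → y ← 0.141849 + 0.1·(-0.614827) = 0.080366
y(0.3) ≈ 0.0804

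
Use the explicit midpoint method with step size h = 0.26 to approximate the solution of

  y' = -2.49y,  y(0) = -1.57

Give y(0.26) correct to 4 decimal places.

-0.8826

Midpoint: k1 = f(x_n, y_n); k2 = f(x_n + h/2, y_n + (h/2)·k1); y_{n+1} = y_n + h·k2.
x=0.000000, y=-1.570000:
  k1 = f(0.000000, -1.570000) = 3.909300
  k2 = f(0.130000, -1.061791) = 2.643860
  y ← -1.570000 + 0.26·2.643860 = -0.882597
y(0.26) ≈ -0.8826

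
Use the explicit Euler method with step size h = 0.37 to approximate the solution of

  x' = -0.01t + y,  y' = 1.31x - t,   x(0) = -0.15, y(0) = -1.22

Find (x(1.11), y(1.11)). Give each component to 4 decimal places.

-1.7206, -2.5189

Euler on (x,y): x_{n+1} = x_n + h·x', y_{n+1} = y_n + h·y'.
0.000000: (-0.150000, -1.220000); f=(-1.220000, -0.196500) → (-0.601400, -1.292705)
0.370000: (-0.601400, -1.292705); f=(-1.296405, -1.157834) → (-1.081070, -1.721104)
0.740000: (-1.081070, -1.721104); f=(-1.728504, -2.156202) → (-1.720616, -2.518898)
(x(1.11), y(1.11)) ≈ (-1.7206, -2.5189)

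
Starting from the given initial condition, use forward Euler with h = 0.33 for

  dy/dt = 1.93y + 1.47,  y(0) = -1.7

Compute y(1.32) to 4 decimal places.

Euler: y_{n+1} = y_n + h·f(t_n, y_n).
t=0.000000, y=-1.700000: f=-1.811000 → y ← -1.700000 + 0.33·(-1.811000) = -2.297630
t=0.330000, y=-2.297630: f=-2.964426 → y ← -2.297630 + 0.33·(-2.964426) = -3.275891
t=0.660000, y=-3.275891: f=-4.852469 → y ← -3.275891 + 0.33·(-4.852469) = -4.877205
t=0.990000, y=-4.877205: f=-7.943006 → y ← -4.877205 + 0.33·(-7.943006) = -7.498397
y(1.32) ≈ -7.4984

-7.4984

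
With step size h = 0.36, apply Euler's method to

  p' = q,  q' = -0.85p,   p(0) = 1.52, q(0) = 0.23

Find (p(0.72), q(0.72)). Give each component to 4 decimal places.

1.5182, -0.7256

Euler on (p,q): p_{n+1} = p_n + h·p', q_{n+1} = q_n + h·q'.
0.000000: (1.520000, 0.230000); f=(0.230000, -1.292000) → (1.602800, -0.235120)
0.360000: (1.602800, -0.235120); f=(-0.235120, -1.362380) → (1.518157, -0.725577)
(p(0.72), q(0.72)) ≈ (1.5182, -0.7256)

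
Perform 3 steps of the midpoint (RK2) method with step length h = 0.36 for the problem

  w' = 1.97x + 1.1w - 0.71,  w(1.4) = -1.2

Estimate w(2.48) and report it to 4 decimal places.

Midpoint: k1 = f(x_n, w_n); k2 = f(x_n + h/2, w_n + (h/2)·k1); w_{n+1} = w_n + h·k2.
x=1.400000, w=-1.200000:
  k1 = f(1.400000, -1.200000) = 0.728000
  k2 = f(1.580000, -1.068960) = 1.226744
  w ← -1.200000 + 0.36·1.226744 = -0.758372
x=1.760000, w=-0.758372:
  k1 = f(1.760000, -0.758372) = 1.922991
  k2 = f(1.940000, -0.412234) = 2.658343
  w ← -0.758372 + 0.36·2.658343 = 0.198631
x=2.120000, w=0.198631:
  k1 = f(2.120000, 0.198631) = 3.684894
  k2 = f(2.300000, 0.861912) = 4.769103
  w ← 0.198631 + 0.36·4.769103 = 1.915508
w(2.48) ≈ 1.9155

1.9155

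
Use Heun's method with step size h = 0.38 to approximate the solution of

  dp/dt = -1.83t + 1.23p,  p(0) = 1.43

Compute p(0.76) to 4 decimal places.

2.8882

Heun: k1 = f(t_n, p_n); k2 = f(t_n + h, p_n + h·k1); p_{n+1} = p_n + (h/2)·(k1 + k2).
t=0.000000, p=1.430000:
  k1 = f(0.000000, 1.430000) = 1.758900
  k2 = f(0.380000, 2.098382) = 1.885610
  p ← 1.430000 + (0.38/2)·(1.758900 + 1.885610) = 2.122457
t=0.380000, p=2.122457:
  k1 = f(0.380000, 2.122457) = 1.915222
  k2 = f(0.760000, 2.850241) = 2.114997
  p ← 2.122457 + (0.38/2)·(1.915222 + 2.114997) = 2.888198
p(0.76) ≈ 2.8882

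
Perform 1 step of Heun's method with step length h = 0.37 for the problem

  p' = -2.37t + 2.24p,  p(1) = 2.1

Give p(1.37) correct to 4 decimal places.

3.1592

Heun: k1 = f(t_n, p_n); k2 = f(t_n + h, p_n + h·k1); p_{n+1} = p_n + (h/2)·(k1 + k2).
t=1.000000, p=2.100000:
  k1 = f(1.000000, 2.100000) = 2.334000
  k2 = f(1.370000, 2.963580) = 3.391519
  p ← 2.100000 + (0.37/2)·(2.334000 + 3.391519) = 3.159221
p(1.37) ≈ 3.1592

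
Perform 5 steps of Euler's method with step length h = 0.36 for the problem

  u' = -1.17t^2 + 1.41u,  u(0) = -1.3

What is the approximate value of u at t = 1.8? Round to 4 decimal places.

-12.4219

Euler: u_{n+1} = u_n + h·f(t_n, u_n).
t=0.000000, u=-1.300000: f=-1.833000 → u ← -1.300000 + 0.36·(-1.833000) = -1.959880
t=0.360000, u=-1.959880: f=-2.915063 → u ← -1.959880 + 0.36·(-2.915063) = -3.009303
t=0.720000, u=-3.009303: f=-4.849645 → u ← -3.009303 + 0.36·(-4.849645) = -4.755175
t=1.080000, u=-4.755175: f=-8.069484 → u ← -4.755175 + 0.36·(-8.069484) = -7.660189
t=1.440000, u=-7.660189: f=-13.226979 → u ← -7.660189 + 0.36·(-13.226979) = -12.421901
u(1.8) ≈ -12.4219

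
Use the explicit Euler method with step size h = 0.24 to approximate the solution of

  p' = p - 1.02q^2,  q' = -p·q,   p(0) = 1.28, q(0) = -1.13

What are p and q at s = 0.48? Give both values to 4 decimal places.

1.4305, -0.5434

Euler on (p,q): p_{n+1} = p_n + h·p', q_{n+1} = q_n + h·q'.
0.000000: (1.280000, -1.130000); f=(-0.022438, 1.446400) → (1.274615, -0.782864)
0.240000: (1.274615, -0.782864); f=(0.649481, 0.997850) → (1.430490, -0.543380)
(p(0.48), q(0.48)) ≈ (1.4305, -0.5434)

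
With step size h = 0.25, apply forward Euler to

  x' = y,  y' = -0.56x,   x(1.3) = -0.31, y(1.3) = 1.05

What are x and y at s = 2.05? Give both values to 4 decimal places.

0.5009, 1.0684

Euler on (x,y): x_{n+1} = x_n + h·x', y_{n+1} = y_n + h·y'.
1.300000: (-0.310000, 1.050000); f=(1.050000, 0.173600) → (-0.047500, 1.093400)
1.550000: (-0.047500, 1.093400); f=(1.093400, 0.026600) → (0.225850, 1.100050)
1.800000: (0.225850, 1.100050); f=(1.100050, -0.126476) → (0.500863, 1.068431)
(x(2.05), y(2.05)) ≈ (0.5009, 1.0684)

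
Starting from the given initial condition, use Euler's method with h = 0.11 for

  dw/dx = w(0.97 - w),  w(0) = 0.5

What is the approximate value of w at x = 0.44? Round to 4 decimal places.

0.6019

Euler: w_{n+1} = w_n + h·f(x_n, w_n).
x=0.000000, w=0.500000: f=0.235000 → w ← 0.500000 + 0.11·0.235000 = 0.525850
x=0.110000, w=0.525850: f=0.233556 → w ← 0.525850 + 0.11·0.233556 = 0.551541
x=0.220000, w=0.551541: f=0.230797 → w ← 0.551541 + 0.11·0.230797 = 0.576929
x=0.330000, w=0.576929: f=0.226774 → w ← 0.576929 + 0.11·0.226774 = 0.601874
w(0.44) ≈ 0.6019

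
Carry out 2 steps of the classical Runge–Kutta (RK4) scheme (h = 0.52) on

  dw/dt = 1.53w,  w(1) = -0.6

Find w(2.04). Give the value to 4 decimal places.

-2.9377

RK4: k1 = f(t_n, w_n); k2 = f(t_n + h/2, w_n + (h/2)·k1); k3 = f(t_n + h/2, w_n + (h/2)·k2); k4 = f(t_n + h, w_n + h·k3); w_{n+1} = w_n + (h/6)·(k1 + 2k2 + 2k3 + k4).
t=1.000000, w=-0.600000:
  k1 = f(1.000000, -0.600000) = -0.918000
  k2 = f(1.260000, -0.838680) = -1.283180
  k3 = f(1.260000, -0.933627) = -1.428449
  k4 = f(1.520000, -1.342794) = -2.054474
  w ← -0.600000 + (0.52/6)·(k1 + 2k2 + 2k3 + k4) = -1.327630
t=1.520000, w=-1.327630:
  k1 = f(1.520000, -1.327630) = -2.031274
  k2 = f(1.780000, -1.855762) = -2.839315
  k3 = f(1.780000, -2.065852) = -3.160754
  k4 = f(2.040000, -2.971222) = -4.545970
  w ← -1.327630 + (0.52/6)·(k1 + 2k2 + 2k3 + k4) = -2.937670
w(2.04) ≈ -2.9377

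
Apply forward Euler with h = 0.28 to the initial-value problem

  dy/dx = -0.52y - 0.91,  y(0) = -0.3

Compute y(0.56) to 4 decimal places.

Euler: y_{n+1} = y_n + h·f(x_n, y_n).
x=0.000000, y=-0.300000: f=-0.754000 → y ← -0.300000 + 0.28·(-0.754000) = -0.511120
x=0.280000, y=-0.511120: f=-0.644218 → y ← -0.511120 + 0.28·(-0.644218) = -0.691501
y(0.56) ≈ -0.6915

-0.6915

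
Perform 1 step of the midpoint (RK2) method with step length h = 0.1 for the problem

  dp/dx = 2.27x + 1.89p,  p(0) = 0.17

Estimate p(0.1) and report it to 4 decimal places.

0.2165

Midpoint: k1 = f(x_n, p_n); k2 = f(x_n + h/2, p_n + (h/2)·k1); p_{n+1} = p_n + h·k2.
x=0.000000, p=0.170000:
  k1 = f(0.000000, 0.170000) = 0.321300
  k2 = f(0.050000, 0.186065) = 0.465163
  p ← 0.170000 + 0.1·0.465163 = 0.216516
p(0.1) ≈ 0.2165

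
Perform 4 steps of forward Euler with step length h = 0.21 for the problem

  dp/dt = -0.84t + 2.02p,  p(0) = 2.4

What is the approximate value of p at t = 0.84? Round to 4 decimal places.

Euler: p_{n+1} = p_n + h·f(t_n, p_n).
t=0.000000, p=2.400000: f=4.848000 → p ← 2.400000 + 0.21·4.848000 = 3.418080
t=0.210000, p=3.418080: f=6.728122 → p ← 3.418080 + 0.21·6.728122 = 4.830986
t=0.420000, p=4.830986: f=9.405791 → p ← 4.830986 + 0.21·9.405791 = 6.806202
t=0.630000, p=6.806202: f=13.219327 → p ← 6.806202 + 0.21·13.219327 = 9.582260
p(0.84) ≈ 9.5823

9.5823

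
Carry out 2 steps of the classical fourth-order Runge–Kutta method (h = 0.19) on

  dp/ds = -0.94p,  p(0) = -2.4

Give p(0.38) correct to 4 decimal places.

RK4: k1 = f(s_n, p_n); k2 = f(s_n + h/2, p_n + (h/2)·k1); k3 = f(s_n + h/2, p_n + (h/2)·k2); k4 = f(s_n + h, p_n + h·k3); p_{n+1} = p_n + (h/6)·(k1 + 2k2 + 2k3 + k4).
s=0.000000, p=-2.400000:
  k1 = f(0.000000, -2.400000) = 2.256000
  k2 = f(0.095000, -2.185680) = 2.054539
  k3 = f(0.095000, -2.204819) = 2.072530
  k4 = f(0.190000, -2.006219) = 1.885846
  p ← -2.400000 + (0.19/6)·(k1 + 2k2 + 2k3 + k4) = -2.007461
s=0.190000, p=-2.007461:
  k1 = f(0.190000, -2.007461) = 1.887013
  k2 = f(0.285000, -1.828194) = 1.718503
  k3 = f(0.285000, -1.844203) = 1.733551
  k4 = f(0.380000, -1.678086) = 1.577401
  p ← -2.007461 + (0.19/6)·(k1 + 2k2 + 2k3 + k4) = -1.679124
p(0.38) ≈ -1.6791

-1.6791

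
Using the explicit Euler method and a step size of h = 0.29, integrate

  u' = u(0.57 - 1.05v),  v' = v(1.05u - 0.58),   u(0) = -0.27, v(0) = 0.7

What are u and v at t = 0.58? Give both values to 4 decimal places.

Euler on (u,v): u_{n+1} = u_n + h·u', v_{n+1} = v_n + h·v'.
0.000000: (-0.270000, 0.700000); f=(0.044550, -0.604450) → (-0.257080, 0.524709)
0.290000: (-0.257080, 0.524709); f=(-0.004899, -0.445969) → (-0.258501, 0.395379)
(u(0.58), v(0.58)) ≈ (-0.2585, 0.3954)

-0.2585, 0.3954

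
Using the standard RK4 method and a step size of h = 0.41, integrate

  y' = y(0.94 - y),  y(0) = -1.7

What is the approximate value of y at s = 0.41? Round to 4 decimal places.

RK4: k1 = f(s_n, y_n); k2 = f(s_n + h/2, y_n + (h/2)·k1); k3 = f(s_n + h/2, y_n + (h/2)·k2); k4 = f(s_n + h, y_n + h·k3); y_{n+1} = y_n + (h/6)·(k1 + 2k2 + 2k3 + k4).
s=0.000000, y=-1.700000:
  k1 = f(0.000000, -1.700000) = -4.488000
  k2 = f(0.205000, -2.620040) = -9.327447
  k3 = f(0.205000, -3.612127) = -16.442858
  k4 = f(0.410000, -8.441572) = -79.195213
  y ← -1.700000 + (0.41/6)·(k1 + 2k2 + 2k3 + k4) = -10.940295
y(0.41) ≈ -10.9403

-10.9403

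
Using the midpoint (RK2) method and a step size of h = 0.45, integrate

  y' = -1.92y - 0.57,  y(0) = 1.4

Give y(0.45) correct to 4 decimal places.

Midpoint: k1 = f(t_n, y_n); k2 = f(t_n + h/2, y_n + (h/2)·k1); y_{n+1} = y_n + h·k2.
t=0.000000, y=1.400000:
  k1 = f(0.000000, 1.400000) = -3.258000
  k2 = f(0.225000, 0.666950) = -1.850544
  y ← 1.400000 + 0.45·(-1.850544) = 0.567255
y(0.45) ≈ 0.5673

0.5673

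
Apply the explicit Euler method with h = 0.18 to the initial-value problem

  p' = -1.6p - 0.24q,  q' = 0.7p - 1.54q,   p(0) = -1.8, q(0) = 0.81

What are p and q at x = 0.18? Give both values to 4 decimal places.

-1.3166, 0.3587

Euler on (p,q): p_{n+1} = p_n + h·p', q_{n+1} = q_n + h·q'.
0.000000: (-1.800000, 0.810000); f=(2.685600, -2.507400) → (-1.316592, 0.358668)
(p(0.18), q(0.18)) ≈ (-1.3166, 0.3587)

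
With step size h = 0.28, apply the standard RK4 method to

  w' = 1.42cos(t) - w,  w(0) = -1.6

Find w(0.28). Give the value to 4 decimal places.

RK4: k1 = f(t_n, w_n); k2 = f(t_n + h/2, w_n + (h/2)·k1); k3 = f(t_n + h/2, w_n + (h/2)·k2); k4 = f(t_n + h, w_n + h·k3); w_{n+1} = w_n + (h/6)·(k1 + 2k2 + 2k3 + k4).
t=0.000000, w=-1.600000:
  k1 = f(0.000000, -1.600000) = 3.020000
  k2 = f(0.140000, -1.177200) = 2.583307
  k3 = f(0.140000, -1.238337) = 2.644444
  k4 = f(0.280000, -0.859556) = 2.224254
  w ← -1.600000 + (0.28/6)·(k1 + 2k2 + 2k3 + k4) = -0.867345
w(0.28) ≈ -0.8673

-0.8673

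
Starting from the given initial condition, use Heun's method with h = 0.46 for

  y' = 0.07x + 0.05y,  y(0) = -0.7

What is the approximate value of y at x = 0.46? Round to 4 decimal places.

-0.7089

Heun: k1 = f(x_n, y_n); k2 = f(x_n + h, y_n + h·k1); y_{n+1} = y_n + (h/2)·(k1 + k2).
x=0.000000, y=-0.700000:
  k1 = f(0.000000, -0.700000) = -0.035000
  k2 = f(0.460000, -0.716100) = -0.003605
  y ← -0.700000 + (0.46/2)·(-0.035000 + (-0.003605)) = -0.708879
y(0.46) ≈ -0.7089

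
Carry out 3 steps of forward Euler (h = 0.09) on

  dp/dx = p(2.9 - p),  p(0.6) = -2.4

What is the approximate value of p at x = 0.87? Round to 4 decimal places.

-9.8860

Euler: p_{n+1} = p_n + h·f(x_n, p_n).
x=0.600000, p=-2.400000: f=-12.720000 → p ← -2.400000 + 0.09·(-12.720000) = -3.544800
x=0.690000, p=-3.544800: f=-22.845527 → p ← -3.544800 + 0.09·(-22.845527) = -5.600897
x=0.780000, p=-5.600897: f=-47.612655 → p ← -5.600897 + 0.09·(-47.612655) = -9.886036
p(0.87) ≈ -9.8860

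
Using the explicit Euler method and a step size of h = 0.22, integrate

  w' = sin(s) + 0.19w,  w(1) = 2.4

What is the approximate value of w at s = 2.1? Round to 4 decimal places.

4.0716

Euler: w_{n+1} = w_n + h·f(s_n, w_n).
s=1.000000, w=2.400000: f=1.297471 → w ← 2.400000 + 0.22·1.297471 = 2.685444
s=1.220000, w=2.685444: f=1.449334 → w ← 2.685444 + 0.22·1.449334 = 3.004297
s=1.440000, w=3.004297: f=1.562275 → w ← 3.004297 + 0.22·1.562275 = 3.347997
s=1.660000, w=3.347997: f=1.632144 → w ← 3.347997 + 0.22·1.632144 = 3.707069
s=1.880000, w=3.707069: f=1.656919 → w ← 3.707069 + 0.22·1.656919 = 4.071591
w(2.1) ≈ 4.0716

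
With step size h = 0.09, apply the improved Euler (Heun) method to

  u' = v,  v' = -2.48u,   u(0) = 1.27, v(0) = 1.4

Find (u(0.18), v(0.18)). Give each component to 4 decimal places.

Heun on (u,v): k1 = f(t_n, state_n); k2 = f(t_n + h, state_n + h·k1); state_{n+1} = state_n + (h/2)·(k1 + k2).
0.000000: (1.270000, 1.400000)
  k1 = (1.400000, -3.149600)
  predictor → (1.396000, 1.116536)
  k2 = (1.116536, -3.462080)
  → (1.383244, 1.102474)
0.090000: (1.383244, 1.102474)
  k1 = (1.102474, -3.430445)
  predictor → (1.482467, 0.793734)
  k2 = (0.793734, -3.676518)
  → (1.468574, 0.782661)
(u(0.18), v(0.18)) ≈ (1.4686, 0.7827)

1.4686, 0.7827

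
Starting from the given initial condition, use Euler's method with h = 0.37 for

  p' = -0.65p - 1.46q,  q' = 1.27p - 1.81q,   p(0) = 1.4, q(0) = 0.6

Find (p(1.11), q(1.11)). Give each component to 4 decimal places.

Euler on (p,q): p_{n+1} = p_n + h·p', q_{n+1} = q_n + h·q'.
0.000000: (1.400000, 0.600000); f=(-1.786000, 0.692000) → (0.739180, 0.856040)
0.370000: (0.739180, 0.856040); f=(-1.730285, -0.610674) → (0.098974, 0.630091)
0.740000: (0.098974, 0.630091); f=(-0.984266, -1.014767) → (-0.265204, 0.254627)
(p(1.11), q(1.11)) ≈ (-0.2652, 0.2546)

-0.2652, 0.2546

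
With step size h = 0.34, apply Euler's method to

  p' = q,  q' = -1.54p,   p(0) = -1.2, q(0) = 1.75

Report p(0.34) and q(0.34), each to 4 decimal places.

-0.6050, 2.3783

Euler on (p,q): p_{n+1} = p_n + h·p', q_{n+1} = q_n + h·q'.
0.000000: (-1.200000, 1.750000); f=(1.750000, 1.848000) → (-0.605000, 2.378320)
(p(0.34), q(0.34)) ≈ (-0.6050, 2.3783)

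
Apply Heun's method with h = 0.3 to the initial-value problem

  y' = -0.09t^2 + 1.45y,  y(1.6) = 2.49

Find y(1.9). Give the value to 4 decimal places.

3.7104

Heun: k1 = f(t_n, y_n); k2 = f(t_n + h, y_n + h·k1); y_{n+1} = y_n + (h/2)·(k1 + k2).
t=1.600000, y=2.490000:
  k1 = f(1.600000, 2.490000) = 3.380100
  k2 = f(1.900000, 3.504030) = 4.755943
  y ← 2.490000 + (0.3/2)·(3.380100 + 4.755943) = 3.710407
y(1.9) ≈ 3.7104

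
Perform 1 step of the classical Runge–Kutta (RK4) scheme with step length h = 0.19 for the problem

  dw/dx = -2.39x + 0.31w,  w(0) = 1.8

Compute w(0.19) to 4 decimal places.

1.8652

RK4: k1 = f(x_n, w_n); k2 = f(x_n + h/2, w_n + (h/2)·k1); k3 = f(x_n + h/2, w_n + (h/2)·k2); k4 = f(x_n + h, w_n + h·k3); w_{n+1} = w_n + (h/6)·(k1 + 2k2 + 2k3 + k4).
x=0.000000, w=1.800000:
  k1 = f(0.000000, 1.800000) = 0.558000
  k2 = f(0.095000, 1.853010) = 0.347383
  k3 = f(0.095000, 1.833001) = 0.341180
  k4 = f(0.190000, 1.864824) = 0.123996
  w ← 1.800000 + (0.19/6)·(k1 + 2k2 + 2k3 + k4) = 1.865206
w(0.19) ≈ 1.8652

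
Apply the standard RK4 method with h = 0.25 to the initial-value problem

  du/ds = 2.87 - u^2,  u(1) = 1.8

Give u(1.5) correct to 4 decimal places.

1.7134

RK4: k1 = f(s_n, u_n); k2 = f(s_n + h/2, u_n + (h/2)·k1); k3 = f(s_n + h/2, u_n + (h/2)·k2); k4 = f(s_n + h, u_n + h·k3); u_{n+1} = u_n + (h/6)·(k1 + 2k2 + 2k3 + k4).
s=1.000000, u=1.800000:
  k1 = f(1.000000, 1.800000) = -0.370000
  k2 = f(1.125000, 1.753750) = -0.205639
  k3 = f(1.125000, 1.774295) = -0.278123
  k4 = f(1.250000, 1.730469) = -0.124524
  u ← 1.800000 + (0.25/6)·(k1 + 2k2 + 2k3 + k4) = 1.739081
s=1.250000, u=1.739081:
  k1 = f(1.250000, 1.739081) = -0.154404
  k2 = f(1.375000, 1.719781) = -0.087646
  k3 = f(1.375000, 1.728126) = -0.116418
  k4 = f(1.500000, 1.709977) = -0.054021
  u ← 1.739081 + (0.25/6)·(k1 + 2k2 + 2k3 + k4) = 1.713392
u(1.5) ≈ 1.7134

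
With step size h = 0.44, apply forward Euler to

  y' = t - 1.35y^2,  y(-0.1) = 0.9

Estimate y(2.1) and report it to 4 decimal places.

1.1456

Euler: y_{n+1} = y_n + h·f(t_n, y_n).
t=-0.100000, y=0.900000: f=-1.193500 → y ← 0.900000 + 0.44·(-1.193500) = 0.374860
t=0.340000, y=0.374860: f=0.150298 → y ← 0.374860 + 0.44·0.150298 = 0.440991
t=0.780000, y=0.440991: f=0.517461 → y ← 0.440991 + 0.44·0.517461 = 0.668674
t=1.220000, y=0.668674: f=0.616381 → y ← 0.668674 + 0.44·0.616381 = 0.939882
t=1.660000, y=0.939882: f=0.467440 → y ← 0.939882 + 0.44·0.467440 = 1.145555
y(2.1) ≈ 1.1456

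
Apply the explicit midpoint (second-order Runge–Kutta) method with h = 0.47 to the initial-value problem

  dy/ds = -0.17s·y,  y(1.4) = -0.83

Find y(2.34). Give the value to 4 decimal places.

Midpoint: k1 = f(s_n, y_n); k2 = f(s_n + h/2, y_n + (h/2)·k1); y_{n+1} = y_n + h·k2.
s=1.400000, y=-0.830000:
  k1 = f(1.400000, -0.830000) = 0.197540
  k2 = f(1.635000, -0.783578) = 0.217796
  y ← -0.830000 + 0.47·0.217796 = -0.727636
s=1.870000, y=-0.727636:
  k1 = f(1.870000, -0.727636) = 0.231316
  k2 = f(2.105000, -0.673277) = 0.240932
  y ← -0.727636 + 0.47·0.240932 = -0.614398
y(2.34) ≈ -0.6144

-0.6144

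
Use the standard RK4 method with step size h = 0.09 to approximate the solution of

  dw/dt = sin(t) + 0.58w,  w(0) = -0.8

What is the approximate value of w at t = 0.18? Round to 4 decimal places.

RK4: k1 = f(t_n, w_n); k2 = f(t_n + h/2, w_n + (h/2)·k1); k3 = f(t_n + h/2, w_n + (h/2)·k2); k4 = f(t_n + h, w_n + h·k3); w_{n+1} = w_n + (h/6)·(k1 + 2k2 + 2k3 + k4).
t=0.000000, w=-0.800000:
  k1 = f(0.000000, -0.800000) = -0.464000
  k2 = f(0.045000, -0.820880) = -0.431126
  k3 = f(0.045000, -0.819401) = -0.430268
  k4 = f(0.090000, -0.838724) = -0.396581
  w ← -0.800000 + (0.09/6)·(k1 + 2k2 + 2k3 + k4) = -0.838751
t=0.090000, w=-0.838751:
  k1 = f(0.090000, -0.838751) = -0.396597
  k2 = f(0.135000, -0.856597) = -0.362236
  k3 = f(0.135000, -0.855051) = -0.361339
  k4 = f(0.180000, -0.871271) = -0.326308
  w ← -0.838751 + (0.09/6)·(k1 + 2k2 + 2k3 + k4) = -0.871301
w(0.18) ≈ -0.8713

-0.8713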